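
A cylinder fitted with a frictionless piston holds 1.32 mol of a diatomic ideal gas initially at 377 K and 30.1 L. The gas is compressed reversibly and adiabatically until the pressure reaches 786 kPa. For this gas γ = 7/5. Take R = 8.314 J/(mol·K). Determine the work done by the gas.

P₁ = nRT₁/V₁ = 1.32×8.314×377/30.1 = 137 kPa.
Adiabatic: T₂/T₁ = (P₂/P₁)^((γ−1)/γ) ⇒ T₂ = 377×(5.72)^0.286 = 620 K; V₂ = 8.66 L.
ΔU = nCvΔT = 1.32×20.8×(620−377) = 6680 J.
Q = 0 for an adiabatic process, so W = −ΔU = -6680 J.

-6680 J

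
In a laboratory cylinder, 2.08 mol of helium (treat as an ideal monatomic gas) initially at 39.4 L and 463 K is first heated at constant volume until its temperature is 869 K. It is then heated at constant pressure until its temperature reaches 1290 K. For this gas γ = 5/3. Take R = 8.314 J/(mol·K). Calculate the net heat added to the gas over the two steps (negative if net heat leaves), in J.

28700 J

P₁ = nRT₁/V₁ = 2.08×8.314×463/39.4 = 203 kPa.
Step 1 — Isochoric: V stays 39.4 L; P/T = const ⇒ T₂ = 869 K, P₂ = 381 kPa.
W = 0 (no volume change).
ΔU = nCvΔT = 2.08×12.5×(869−463) = 10500 J.
Q = ΔU = 10500 J.
State after step 1: P = 381 kPa, V = 39.4 L, T = 869 K.
Step 2 — Isobaric: P stays 381 kPa; V/T = const ⇒ T₂ = 1290 K, V₂ = 58.5 L.
W = PΔV = 381×(58.5−39.4) kPa·L = 7280 J.
ΔU = nCvΔT = 2.08×12.5×(1290−869) = 10900 J.
Q = ΔU + W = nCpΔT = 18200 J.
Net over both steps: W = 7280 J, Q = 28700 J, ΔU = 21500 J.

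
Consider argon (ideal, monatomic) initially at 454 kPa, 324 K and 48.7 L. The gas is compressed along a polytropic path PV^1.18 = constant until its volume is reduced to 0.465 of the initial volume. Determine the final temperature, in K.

372 K

Polytropic n=1.18: T₂ = T₁(V₁/V₂)^(n−1) = 324×(2.15)^0.18 = 372 K; P₂ = P₁(V₁/V₂)^n = 1120 kPa.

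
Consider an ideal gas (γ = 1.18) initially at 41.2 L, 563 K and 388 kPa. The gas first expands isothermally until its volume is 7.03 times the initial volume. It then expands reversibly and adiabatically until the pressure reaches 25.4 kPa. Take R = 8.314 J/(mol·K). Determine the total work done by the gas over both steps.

n = P₁V₁/(RT₁) = 388×41.2/(8.314×563) = 3.42 mol.
Step 1 — Isothermal: T stays 563 K; PV = const ⇒ V₂ = 290 L, P₂ = 55.2 kPa.
ΔU = 0 (ideal gas, T constant).
W = nRT ln(V₂/V₁) = 3.42×8.314×563×ln(7.03) = 31200 J.
Q = ΔU + W = 31200 J.
State after step 1: P = 55.2 kPa, V = 290 L, T = 563 K.
Step 2 — Adiabatic: T₂/T₁ = (P₂/P₁)^((γ−1)/γ) ⇒ T₂ = 563×(0.460)^0.153 = 500 K; V₂ = 559 L.
ΔU = nCvΔT = 3.42×46.2×(500−563) = -9920 J.
Q = 0 for an adiabatic process, so W = −ΔU = 9920 J.
Net over both steps: W = 41100 J, Q = 31200 J, ΔU = -9920 J.

41100 J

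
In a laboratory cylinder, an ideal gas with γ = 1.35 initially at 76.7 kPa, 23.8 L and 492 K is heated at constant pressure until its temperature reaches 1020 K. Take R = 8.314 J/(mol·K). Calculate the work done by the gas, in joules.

1960 J

n = P₁V₁/(RT₁) = 76.7×23.8/(8.314×492) = 0.446 mol.
Isobaric: P stays 76.7 kPa; V/T = const ⇒ T₂ = 1020 K, V₂ = 49.3 L.
W = PΔV = 76.7×(49.3−23.8) kPa·L = 1960 J.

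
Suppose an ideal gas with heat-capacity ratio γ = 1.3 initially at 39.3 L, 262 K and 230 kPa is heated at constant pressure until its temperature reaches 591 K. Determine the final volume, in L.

88.6 L

Isobaric: P stays 230 kPa; V/T = const ⇒ T₂ = 591 K, V₂ = 88.6 L.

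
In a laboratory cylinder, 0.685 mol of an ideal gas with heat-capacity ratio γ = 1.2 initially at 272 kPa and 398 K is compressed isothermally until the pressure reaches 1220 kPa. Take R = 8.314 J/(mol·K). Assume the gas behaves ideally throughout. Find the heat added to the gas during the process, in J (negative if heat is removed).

-3400 J

V₁ = nRT₁/P₁ = 0.685×8.314×398/272 = 8.33 L.
Isothermal: T stays 398 K; PV = const ⇒ V₂ = 1.86 L, P₂ = 1220 kPa.
ΔU = 0 (ideal gas, T constant).
W = nRT ln(V₂/V₁) = 0.685×8.314×398×ln(0.223) = -3400 J.
Q = ΔU + W = -3400 J.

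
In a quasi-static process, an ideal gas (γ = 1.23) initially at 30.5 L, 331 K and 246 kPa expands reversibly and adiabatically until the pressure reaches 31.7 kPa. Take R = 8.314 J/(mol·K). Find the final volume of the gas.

161 L

Adiabatic: T₂/T₁ = (P₂/P₁)^((γ−1)/γ) ⇒ T₂ = 331×(0.129)^0.187 = 226 K; V₂ = 161 L.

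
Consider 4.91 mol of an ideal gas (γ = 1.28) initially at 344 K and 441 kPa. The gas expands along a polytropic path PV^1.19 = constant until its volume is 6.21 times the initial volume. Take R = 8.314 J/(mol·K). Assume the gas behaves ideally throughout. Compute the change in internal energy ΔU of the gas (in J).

V₁ = nRT₁/P₁ = 4.91×8.314×344/441 = 31.8 L.
Polytropic n=1.19: T₂ = T₁(V₁/V₂)^(n−1) = 344×(0.161)^0.19 = 243 K; P₂ = P₁(V₁/V₂)^n = 50.2 kPa.
For an ideal gas ΔU = nCvΔT with Cv = R/(γ−1) = 29.7 J/(mol·K).
ΔU = 4.91×29.7×(243−344) = -14700 J.

-14700 J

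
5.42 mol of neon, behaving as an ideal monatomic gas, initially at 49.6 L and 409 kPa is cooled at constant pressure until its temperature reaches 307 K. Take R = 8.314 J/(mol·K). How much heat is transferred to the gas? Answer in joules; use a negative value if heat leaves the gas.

T₁ = P₁V₁/(nR) = 409×49.6/(5.42×8.314) = 450 K.
Isobaric: P stays 409 kPa; V/T = const ⇒ T₂ = 307 K, V₂ = 33.8 L.
W = PΔV = 409×(33.8−49.6) kPa·L = -6450 J.
ΔU = nCvΔT = 5.42×12.5×(307−450) = -9680 J.
Q = ΔU + W = nCpΔT = -16100 J.

-16100 J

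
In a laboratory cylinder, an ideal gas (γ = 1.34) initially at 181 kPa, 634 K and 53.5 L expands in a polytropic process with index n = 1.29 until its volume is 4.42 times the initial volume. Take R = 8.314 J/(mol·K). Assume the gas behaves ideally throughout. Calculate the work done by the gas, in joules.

n = P₁V₁/(RT₁) = 181×53.5/(8.314×634) = 1.84 mol.
Polytropic n=1.29: T₂ = T₁(V₁/V₂)^(n−1) = 634×(0.226)^0.29 = 412 K; P₂ = P₁(V₁/V₂)^n = 26.6 kPa.
W = (P₁V₁−P₂V₂)/(n−1) = (181×53.5−26.6×236)/0.29 = 11700 J.

11700 J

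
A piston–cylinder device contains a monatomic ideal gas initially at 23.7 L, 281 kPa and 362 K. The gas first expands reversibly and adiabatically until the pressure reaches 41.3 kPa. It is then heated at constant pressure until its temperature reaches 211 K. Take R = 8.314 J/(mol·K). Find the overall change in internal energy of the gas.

-4170 J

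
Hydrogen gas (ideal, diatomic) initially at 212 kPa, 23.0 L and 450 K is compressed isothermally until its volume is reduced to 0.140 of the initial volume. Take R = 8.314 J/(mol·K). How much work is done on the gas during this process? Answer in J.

9590 J

n = P₁V₁/(RT₁) = 212×23.0/(8.314×450) = 1.30 mol.
Isothermal: T stays 450 K; PV = const ⇒ V₂ = 3.22 L, P₂ = 1510 kPa.
W = nRT ln(V₂/V₁) = 1.30×8.314×450×ln(0.140) = -9590 J.
Work done on the gas = −W_by = 9590 J.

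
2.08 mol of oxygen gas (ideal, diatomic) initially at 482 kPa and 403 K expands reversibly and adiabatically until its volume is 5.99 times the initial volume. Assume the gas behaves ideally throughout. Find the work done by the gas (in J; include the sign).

V₁ = nRT₁/P₁ = 2.08×8.314×403/482 = 14.5 L.
Adiabatic: TV^(γ−1) = const ⇒ T₂ = 403×(0.167)^0.400 = 197 K; PV^γ = const ⇒ P₂ = 39.3 kPa.
ΔU = nCvΔT = 2.08×20.8×(197−403) = -8910 J.
Q = 0 for an adiabatic process, so W = −ΔU = 8910 J.

8910 J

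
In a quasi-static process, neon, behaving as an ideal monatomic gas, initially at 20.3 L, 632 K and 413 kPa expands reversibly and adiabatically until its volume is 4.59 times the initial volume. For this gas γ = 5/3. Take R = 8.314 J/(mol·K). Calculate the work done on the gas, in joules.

-8020 J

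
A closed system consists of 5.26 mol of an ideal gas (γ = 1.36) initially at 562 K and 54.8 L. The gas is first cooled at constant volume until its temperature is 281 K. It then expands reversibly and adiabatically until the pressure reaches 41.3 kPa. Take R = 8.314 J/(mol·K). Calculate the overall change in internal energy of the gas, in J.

P₁ = nRT₁/V₁ = 5.26×8.314×562/54.8 = 448 kPa.
Step 1 — Isochoric: V stays 54.8 L; P/T = const ⇒ T₂ = 281 K, P₂ = 224 kPa.
W = 0 (no volume change).
ΔU = nCvΔT = 5.26×23.1×(281−562) = -34100 J.
Q = ΔU = -34100 J.
State after step 1: P = 224 kPa, V = 54.8 L, T = 281 K.
Step 2 — Adiabatic: T₂/T₁ = (P₂/P₁)^((γ−1)/γ) ⇒ T₂ = 281×(0.184)^0.265 = 180 K; V₂ = 190 L.
ΔU = nCvΔT = 5.26×23.1×(180−281) = -12300 J.
Q = 0 for an adiabatic process, so W = −ΔU = 12300 J.
Net over both steps: W = 12300 J, Q = -34100 J, ΔU = -46500 J.

-46500 J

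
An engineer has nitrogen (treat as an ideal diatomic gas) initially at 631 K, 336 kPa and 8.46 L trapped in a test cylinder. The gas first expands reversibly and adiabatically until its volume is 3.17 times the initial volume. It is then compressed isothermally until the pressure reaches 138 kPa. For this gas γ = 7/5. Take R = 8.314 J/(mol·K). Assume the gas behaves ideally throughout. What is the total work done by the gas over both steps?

1330 J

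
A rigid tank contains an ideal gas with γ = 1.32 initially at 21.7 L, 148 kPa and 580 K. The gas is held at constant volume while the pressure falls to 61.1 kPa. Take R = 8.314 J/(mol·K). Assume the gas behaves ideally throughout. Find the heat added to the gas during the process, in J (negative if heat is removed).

n = P₁V₁/(RT₁) = 148×21.7/(8.314×580) = 0.666 mol.
Isochoric: V stays 21.7 L; P/T = const ⇒ T₂ = 239 K, P₂ = 61.1 kPa.
W = 0 (no volume change).
ΔU = nCvΔT = 0.666×26.0×(239−580) = -5890 J.
Q = ΔU = -5890 J.

-5890 J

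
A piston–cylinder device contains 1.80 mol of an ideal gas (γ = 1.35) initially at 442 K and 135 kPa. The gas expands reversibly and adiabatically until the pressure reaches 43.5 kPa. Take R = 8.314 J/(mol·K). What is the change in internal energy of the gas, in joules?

-4810 J

V₁ = nRT₁/P₁ = 1.80×8.314×442/135 = 49.0 L.
Adiabatic: T₂/T₁ = (P₂/P₁)^((γ−1)/γ) ⇒ T₂ = 442×(0.322)^0.259 = 330 K; V₂ = 113 L.
For an ideal gas ΔU = nCvΔT with Cv = R/(γ−1) = 23.8 J/(mol·K).
ΔU = 1.80×23.8×(330−442) = -4810 J.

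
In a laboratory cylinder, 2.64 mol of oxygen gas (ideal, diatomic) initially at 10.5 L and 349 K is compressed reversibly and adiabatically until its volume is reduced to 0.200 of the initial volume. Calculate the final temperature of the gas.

P₁ = nRT₁/V₁ = 2.64×8.314×349/10.5 = 730 kPa.
Adiabatic: TV^(γ−1) = const ⇒ T₂ = 349×(5.00)^0.400 = 664 K; PV^γ = const ⇒ P₂ = 6940 kPa.

664 K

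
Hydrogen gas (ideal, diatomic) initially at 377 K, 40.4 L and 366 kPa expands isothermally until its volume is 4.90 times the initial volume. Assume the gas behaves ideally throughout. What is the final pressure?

74.7 kPa

Isothermal: T stays 377 K; PV = const ⇒ V₂ = 198 L, P₂ = 74.7 kPa.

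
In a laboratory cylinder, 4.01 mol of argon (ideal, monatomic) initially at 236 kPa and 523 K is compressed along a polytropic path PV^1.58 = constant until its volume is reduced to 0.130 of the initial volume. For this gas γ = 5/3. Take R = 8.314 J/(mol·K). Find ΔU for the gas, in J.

V₁ = nRT₁/P₁ = 4.01×8.314×523/236 = 73.9 L.
Polytropic n=1.58: T₂ = T₁(V₁/V₂)^(n−1) = 523×(7.69)^0.58 = 1710 K; P₂ = P₁(V₁/V₂)^n = 5930 kPa.
For an ideal gas ΔU = nCvΔT with Cv = (3/2)R = 12.5 J/(mol·K).
ΔU = 4.01×12.5×(1710−523) = 59200 J.

59200 J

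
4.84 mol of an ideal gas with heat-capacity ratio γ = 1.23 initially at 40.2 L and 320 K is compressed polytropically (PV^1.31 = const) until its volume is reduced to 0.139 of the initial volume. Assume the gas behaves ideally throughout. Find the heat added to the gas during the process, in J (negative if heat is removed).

P₁ = nRT₁/V₁ = 4.84×8.314×320/40.2 = 320 kPa.
Polytropic n=1.31: T₂ = T₁(V₁/V₂)^(n−1) = 320×(7.19)^0.31 = 590 K; P₂ = P₁(V₁/V₂)^n = 4250 kPa.
W = (P₁V₁−P₂V₂)/(n−1) = (320×40.2−4250×5.59)/0.31 = -35000 J.
ΔU = nCvΔT = 4.84×36.1×(590−320) = 47200 J.
Q = ΔU + W = 12200 J.

12200 J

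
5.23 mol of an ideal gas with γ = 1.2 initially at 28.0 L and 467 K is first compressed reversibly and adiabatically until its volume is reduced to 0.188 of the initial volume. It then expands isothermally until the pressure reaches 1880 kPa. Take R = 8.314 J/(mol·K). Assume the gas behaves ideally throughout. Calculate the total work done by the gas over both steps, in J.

P₁ = nRT₁/V₁ = 5.23×8.314×467/28.0 = 725 kPa.
Step 1 — Adiabatic: TV^(γ−1) = const ⇒ T₂ = 467×(5.32)^0.200 = 652 K; PV^γ = const ⇒ P₂ = 5390 kPa.
ΔU = nCvΔT = 5.23×41.6×(652−467) = 40300 J.
Q = 0 for an adiabatic process, so W = −ΔU = -40300 J.
State after step 1: P = 5390 kPa, V = 5.26 L, T = 652 K.
Step 2 — Isothermal: T stays 652 K; PV = const ⇒ V₂ = 15.1 L, P₂ = 1880 kPa.
ΔU = 0 (ideal gas, T constant).
W = nRT ln(V₂/V₁) = 5.23×8.314×652×ln(2.87) = 29900 J.
Q = ΔU + W = 29900 J.
Net over both steps: W = -10400 J, Q = 29900 J, ΔU = 40300 J.

-10400 J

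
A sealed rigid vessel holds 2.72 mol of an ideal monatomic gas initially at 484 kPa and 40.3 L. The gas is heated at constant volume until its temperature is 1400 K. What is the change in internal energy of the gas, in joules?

T₁ = P₁V₁/(nR) = 484×40.3/(2.72×8.314) = 863 K.
Isochoric: V stays 40.3 L; P/T = const ⇒ T₂ = 1400 K, P₂ = 786 kPa.
For an ideal gas ΔU = nCvΔT with Cv = (3/2)R = 12.5 J/(mol·K).
ΔU = 2.72×12.5×(1400−863) = 18200 J.

18200 J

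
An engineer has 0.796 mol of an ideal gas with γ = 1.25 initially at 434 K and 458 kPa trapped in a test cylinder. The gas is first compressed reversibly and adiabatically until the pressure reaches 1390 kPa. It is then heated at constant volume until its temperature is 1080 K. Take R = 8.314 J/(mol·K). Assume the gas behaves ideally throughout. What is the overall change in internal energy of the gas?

V₁ = nRT₁/P₁ = 0.796×8.314×434/458 = 6.27 L.
Step 1 — Adiabatic: T₂/T₁ = (P₂/P₁)^((γ−1)/γ) ⇒ T₂ = 434×(3.03)^0.200 = 542 K; V₂ = 2.58 L.
ΔU = nCvΔT = 0.796×33.3×(542−434) = 2860 J.
Q = 0 for an adiabatic process, so W = −ΔU = -2860 J.
State after step 1: P = 1390 kPa, V = 2.58 L, T = 542 K.
Step 2 — Isochoric: V stays 2.58 L; P/T = const ⇒ T₂ = 1080 K, P₂ = 2770 kPa.
W = 0 (no volume change).
ΔU = nCvΔT = 0.796×33.3×(1080−542) = 14200 J.
Q = ΔU = 14200 J.
Net over both steps: W = -2860 J, Q = 14200 J, ΔU = 17100 J.

17100 J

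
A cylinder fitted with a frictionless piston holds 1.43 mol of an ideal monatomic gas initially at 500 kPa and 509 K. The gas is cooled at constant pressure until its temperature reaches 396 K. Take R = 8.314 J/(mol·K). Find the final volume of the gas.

9.42 L

V₁ = nRT₁/P₁ = 1.43×8.314×509/500 = 12.1 L.
Isobaric: P stays 500 kPa; V/T = const ⇒ T₂ = 396 K, V₂ = 9.42 L.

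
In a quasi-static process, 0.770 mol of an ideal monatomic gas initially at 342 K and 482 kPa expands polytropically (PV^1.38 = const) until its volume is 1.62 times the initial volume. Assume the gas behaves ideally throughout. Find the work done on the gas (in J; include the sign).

-965 J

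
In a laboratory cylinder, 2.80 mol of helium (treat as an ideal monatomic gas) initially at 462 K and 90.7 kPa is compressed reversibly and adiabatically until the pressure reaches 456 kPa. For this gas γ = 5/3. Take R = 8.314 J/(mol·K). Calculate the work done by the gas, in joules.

V₁ = nRT₁/P₁ = 2.80×8.314×462/90.7 = 119 L.
Adiabatic: T₂/T₁ = (P₂/P₁)^((γ−1)/γ) ⇒ T₂ = 462×(5.03)^0.400 = 881 K; V₂ = 45.0 L.
ΔU = nCvΔT = 2.80×12.5×(881−462) = 14600 J.
Q = 0 for an adiabatic process, so W = −ΔU = -14600 J.

-14600 J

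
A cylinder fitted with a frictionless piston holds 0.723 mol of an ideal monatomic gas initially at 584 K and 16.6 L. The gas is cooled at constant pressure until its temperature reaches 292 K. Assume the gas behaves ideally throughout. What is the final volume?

P₁ = nRT₁/V₁ = 0.723×8.314×584/16.6 = 211 kPa.
Isobaric: P stays 211 kPa; V/T = const ⇒ T₂ = 292 K, V₂ = 8.30 L.

8.30 L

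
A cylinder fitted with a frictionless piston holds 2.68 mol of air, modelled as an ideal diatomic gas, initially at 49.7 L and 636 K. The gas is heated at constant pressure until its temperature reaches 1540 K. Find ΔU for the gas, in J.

50400 J

P₁ = nRT₁/V₁ = 2.68×8.314×636/49.7 = 285 kPa.
Isobaric: P stays 285 kPa; V/T = const ⇒ T₂ = 1540 K, V₂ = 120 L.
For an ideal gas ΔU = nCvΔT with Cv = (5/2)R = 20.8 J/(mol·K).
ΔU = 2.68×20.8×(1540−636) = 50400 J.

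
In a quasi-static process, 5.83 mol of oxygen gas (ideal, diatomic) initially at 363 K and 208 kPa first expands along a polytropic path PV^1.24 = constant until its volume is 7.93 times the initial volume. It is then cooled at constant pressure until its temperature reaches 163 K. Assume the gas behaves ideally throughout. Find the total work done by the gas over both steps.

V₁ = nRT₁/P₁ = 5.83×8.314×363/208 = 84.6 L.
Step 1 — Polytropic n=1.24: T₂ = T₁(V₁/V₂)^(n−1) = 363×(0.126)^0.24 = 221 K; P₂ = P₁(V₁/V₂)^n = 16.0 kPa.
W = (P₁V₁−P₂V₂)/(n−1) = (208×84.6−16.0×671)/0.24 = 28700 J.
ΔU = nCvΔT = 5.83×20.8×(221−363) = -17200 J.
Q = ΔU + W = 11500 J.
State after step 1: P = 16.0 kPa, V = 671 L, T = 221 K.
Step 2 — Isobaric: P stays 16.0 kPa; V/T = const ⇒ T₂ = 163 K, V₂ = 495 L.
W = PΔV = 16.0×(495−671) kPa·L = -2800 J.
ΔU = nCvΔT = 5.83×20.8×(163−221) = -7010 J.
Q = ΔU + W = nCpΔT = -9810 J.
Net over both steps: W = 25900 J, Q = 1670 J, ΔU = -24200 J.

25900 J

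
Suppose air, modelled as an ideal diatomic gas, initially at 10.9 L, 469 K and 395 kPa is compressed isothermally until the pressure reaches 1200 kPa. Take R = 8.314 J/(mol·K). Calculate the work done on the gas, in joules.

4780 J

n = P₁V₁/(RT₁) = 395×10.9/(8.314×469) = 1.10 mol.
Isothermal: T stays 469 K; PV = const ⇒ V₂ = 3.59 L, P₂ = 1200 kPa.
W = nRT ln(V₂/V₁) = 1.10×8.314×469×ln(0.329) = -4780 J.
Work done on the gas = −W_by = 4780 J.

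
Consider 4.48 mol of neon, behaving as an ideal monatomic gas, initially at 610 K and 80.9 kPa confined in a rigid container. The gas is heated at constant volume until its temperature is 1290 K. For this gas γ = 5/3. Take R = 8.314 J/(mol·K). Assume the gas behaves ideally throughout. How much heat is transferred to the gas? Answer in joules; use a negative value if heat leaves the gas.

V₁ = nRT₁/P₁ = 4.48×8.314×610/80.9 = 281 L.
Isochoric: V stays 281 L; P/T = const ⇒ T₂ = 1290 K, P₂ = 171 kPa.
W = 0 (no volume change).
ΔU = nCvΔT = 4.48×12.5×(1290−610) = 38000 J.
Q = ΔU = 38000 J.

38000 J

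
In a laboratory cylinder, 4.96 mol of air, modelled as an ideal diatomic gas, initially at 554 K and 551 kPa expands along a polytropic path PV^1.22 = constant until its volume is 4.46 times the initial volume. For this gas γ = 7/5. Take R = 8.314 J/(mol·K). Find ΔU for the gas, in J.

V₁ = nRT₁/P₁ = 4.96×8.314×554/551 = 41.5 L.
Polytropic n=1.22: T₂ = T₁(V₁/V₂)^(n−1) = 554×(0.224)^0.22 = 399 K; P₂ = P₁(V₁/V₂)^n = 88.9 kPa.
For an ideal gas ΔU = nCvΔT with Cv = (5/2)R = 20.8 J/(mol·K).
ΔU = 4.96×20.8×(399−554) = -16000 J.

-16000 J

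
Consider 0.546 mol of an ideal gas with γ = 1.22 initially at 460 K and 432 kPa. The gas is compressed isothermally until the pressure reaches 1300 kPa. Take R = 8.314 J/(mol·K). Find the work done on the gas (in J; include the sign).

V₁ = nRT₁/P₁ = 0.546×8.314×460/432 = 4.83 L.
Isothermal: T stays 460 K; PV = const ⇒ V₂ = 1.61 L, P₂ = 1300 kPa.
W = nRT ln(V₂/V₁) = 0.546×8.314×460×ln(0.332) = -2300 J.
Work done on the gas = −W_by = 2300 J.

2300 J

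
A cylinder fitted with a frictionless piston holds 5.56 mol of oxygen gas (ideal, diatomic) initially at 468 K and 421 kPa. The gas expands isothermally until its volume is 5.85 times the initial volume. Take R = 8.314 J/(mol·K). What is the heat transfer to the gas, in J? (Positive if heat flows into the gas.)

V₁ = nRT₁/P₁ = 5.56×8.314×468/421 = 51.4 L.
Isothermal: T stays 468 K; PV = const ⇒ V₂ = 301 L, P₂ = 72.0 kPa.
ΔU = 0 (ideal gas, T constant).
W = nRT ln(V₂/V₁) = 5.56×8.314×468×ln(5.85) = 38200 J.
Q = ΔU + W = 38200 J.

38200 J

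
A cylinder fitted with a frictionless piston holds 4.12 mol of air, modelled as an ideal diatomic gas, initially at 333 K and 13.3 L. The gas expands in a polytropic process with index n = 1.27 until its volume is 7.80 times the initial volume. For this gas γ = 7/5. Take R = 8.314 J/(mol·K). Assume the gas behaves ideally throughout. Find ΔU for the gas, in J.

-12100 J

P₁ = nRT₁/V₁ = 4.12×8.314×333/13.3 = 858 kPa.
Polytropic n=1.27: T₂ = T₁(V₁/V₂)^(n−1) = 333×(0.128)^0.27 = 191 K; P₂ = P₁(V₁/V₂)^n = 63.1 kPa.
For an ideal gas ΔU = nCvΔT with Cv = (5/2)R = 20.8 J/(mol·K).
ΔU = 4.12×20.8×(191−333) = -12100 J.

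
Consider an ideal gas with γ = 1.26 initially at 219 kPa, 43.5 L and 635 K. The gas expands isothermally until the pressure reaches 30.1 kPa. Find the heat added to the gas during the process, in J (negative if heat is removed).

18900 J

n = P₁V₁/(RT₁) = 219×43.5/(8.314×635) = 1.80 mol.
Isothermal: T stays 635 K; PV = const ⇒ V₂ = 316 L, P₂ = 30.1 kPa.
ΔU = 0 (ideal gas, T constant).
W = nRT ln(V₂/V₁) = 1.80×8.314×635×ln(7.28) = 18900 J.
Q = ΔU + W = 18900 J.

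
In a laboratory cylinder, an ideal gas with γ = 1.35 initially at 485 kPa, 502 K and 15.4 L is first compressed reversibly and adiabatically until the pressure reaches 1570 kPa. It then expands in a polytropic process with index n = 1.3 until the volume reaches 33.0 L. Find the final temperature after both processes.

417 K

n = P₁V₁/(RT₁) = 485×15.4/(8.314×502) = 1.79 mol.
Step 1 — Adiabatic: T₂/T₁ = (P₂/P₁)^((γ−1)/γ) ⇒ T₂ = 502×(3.24)^0.259 = 681 K; V₂ = 6.45 L.
ΔU = nCvΔT = 1.79×23.8×(681−502) = 7600 J.
Q = 0 for an adiabatic process, so W = −ΔU = -7600 J.
State after step 1: P = 1570 kPa, V = 6.45 L, T = 681 K.
Step 2 — Polytropic n=1.3: T₂ = T₁(V₁/V₂)^(n−1) = 681×(0.195)^0.30 = 417 K; P₂ = P₁(V₁/V₂)^n = 188 kPa.
W = (P₁V₁−P₂V₂)/(n−1) = (1570×6.45−188×33.0)/0.30 = 13100 J.
ΔU = nCvΔT = 1.79×23.8×(417−681) = -11200 J.
Q = ΔU + W = 1870 J.
Net over both steps: W = 5470 J, Q = 1870 J, ΔU = -3610 J.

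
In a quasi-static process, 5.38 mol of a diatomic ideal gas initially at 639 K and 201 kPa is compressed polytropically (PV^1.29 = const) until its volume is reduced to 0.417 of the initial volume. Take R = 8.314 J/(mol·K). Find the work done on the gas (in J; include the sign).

28500 J

V₁ = nRT₁/P₁ = 5.38×8.314×639/201 = 142 L.
Polytropic n=1.29: T₂ = T₁(V₁/V₂)^(n−1) = 639×(2.40)^0.29 = 823 K; P₂ = P₁(V₁/V₂)^n = 621 kPa.
W = (P₁V₁−P₂V₂)/(n−1) = (201×142−621×59.3)/0.29 = -28500 J.
Work done on the gas = −W_by = 28500 J.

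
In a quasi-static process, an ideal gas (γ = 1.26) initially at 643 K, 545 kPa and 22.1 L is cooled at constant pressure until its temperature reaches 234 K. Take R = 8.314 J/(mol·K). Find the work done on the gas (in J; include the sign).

7660 J

n = P₁V₁/(RT₁) = 545×22.1/(8.314×643) = 2.25 mol.
Isobaric: P stays 545 kPa; V/T = const ⇒ T₂ = 234 K, V₂ = 8.04 L.
W = PΔV = 545×(8.04−22.1) kPa·L = -7660 J.
Work done on the gas = −W_by = 7660 J.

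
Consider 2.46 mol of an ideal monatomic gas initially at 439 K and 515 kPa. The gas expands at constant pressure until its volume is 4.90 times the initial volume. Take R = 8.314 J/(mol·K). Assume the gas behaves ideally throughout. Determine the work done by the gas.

35000 J

V₁ = nRT₁/P₁ = 2.46×8.314×439/515 = 17.4 L.
Isobaric: P stays 515 kPa; V/T = const ⇒ T₂ = 2150 K, V₂ = 85.4 L.
W = PΔV = 515×(85.4−17.4) kPa·L = 35000 J.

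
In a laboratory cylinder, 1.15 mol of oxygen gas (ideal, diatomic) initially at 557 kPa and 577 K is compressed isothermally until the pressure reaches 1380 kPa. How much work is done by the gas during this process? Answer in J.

-5010 J

V₁ = nRT₁/P₁ = 1.15×8.314×577/557 = 9.90 L.
Isothermal: T stays 577 K; PV = const ⇒ V₂ = 4.00 L, P₂ = 1380 kPa.
W = nRT ln(V₂/V₁) = 1.15×8.314×577×ln(0.404) = -5010 J.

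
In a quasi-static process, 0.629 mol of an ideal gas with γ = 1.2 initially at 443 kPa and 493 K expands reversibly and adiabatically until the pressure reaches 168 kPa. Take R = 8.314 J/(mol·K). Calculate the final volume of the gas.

V₁ = nRT₁/P₁ = 0.629×8.314×493/443 = 5.82 L.
Adiabatic: T₂/T₁ = (P₂/P₁)^((γ−1)/γ) ⇒ T₂ = 493×(0.379)^0.167 = 419 K; V₂ = 13.1 L.

13.1 L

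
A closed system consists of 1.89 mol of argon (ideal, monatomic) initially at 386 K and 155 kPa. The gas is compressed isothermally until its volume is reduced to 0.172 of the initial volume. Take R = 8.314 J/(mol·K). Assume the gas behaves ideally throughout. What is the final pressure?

901 kPa

V₁ = nRT₁/P₁ = 1.89×8.314×386/155 = 39.1 L.
Isothermal: T stays 386 K; PV = const ⇒ V₂ = 6.73 L, P₂ = 901 kPa.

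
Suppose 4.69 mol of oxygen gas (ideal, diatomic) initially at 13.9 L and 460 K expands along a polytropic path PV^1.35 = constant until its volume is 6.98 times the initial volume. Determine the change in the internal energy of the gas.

P₁ = nRT₁/V₁ = 4.69×8.314×460/13.9 = 1290 kPa.
Polytropic n=1.35: T₂ = T₁(V₁/V₂)^(n−1) = 460×(0.143)^0.35 = 233 K; P₂ = P₁(V₁/V₂)^n = 93.7 kPa.
For an ideal gas ΔU = nCvΔT with Cv = (5/2)R = 20.8 J/(mol·K).
ΔU = 4.69×20.8×(233−460) = -22100 J.

-22100 J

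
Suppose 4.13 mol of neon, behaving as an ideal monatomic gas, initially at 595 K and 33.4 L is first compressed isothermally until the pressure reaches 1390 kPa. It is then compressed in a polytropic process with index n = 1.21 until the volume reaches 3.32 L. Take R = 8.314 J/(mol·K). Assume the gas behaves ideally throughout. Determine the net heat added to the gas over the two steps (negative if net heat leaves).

-41200 J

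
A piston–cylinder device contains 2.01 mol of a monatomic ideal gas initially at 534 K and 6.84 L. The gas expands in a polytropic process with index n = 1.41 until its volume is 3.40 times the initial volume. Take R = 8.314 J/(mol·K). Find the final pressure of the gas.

P₁ = nRT₁/V₁ = 2.01×8.314×534/6.84 = 1300 kPa.
Polytropic n=1.41: T₂ = T₁(V₁/V₂)^(n−1) = 534×(0.294)^0.41 = 323 K; P₂ = P₁(V₁/V₂)^n = 232 kPa.

232 kPa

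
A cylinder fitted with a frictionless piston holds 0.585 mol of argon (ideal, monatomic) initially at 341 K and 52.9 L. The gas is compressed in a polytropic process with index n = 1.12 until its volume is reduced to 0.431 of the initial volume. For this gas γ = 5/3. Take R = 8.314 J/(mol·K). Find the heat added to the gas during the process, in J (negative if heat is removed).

-1200 J

P₁ = nRT₁/V₁ = 0.585×8.314×341/52.9 = 31.4 kPa.
Polytropic n=1.12: T₂ = T₁(V₁/V₂)^(n−1) = 341×(2.32)^0.12 = 377 K; P₂ = P₁(V₁/V₂)^n = 80.5 kPa.
W = (P₁V₁−P₂V₂)/(n−1) = (31.4×52.9−80.5×22.8)/0.12 = -1470 J.
ΔU = nCvΔT = 0.585×12.5×(377−341) = 264 J.
Q = ΔU + W = -1200 J.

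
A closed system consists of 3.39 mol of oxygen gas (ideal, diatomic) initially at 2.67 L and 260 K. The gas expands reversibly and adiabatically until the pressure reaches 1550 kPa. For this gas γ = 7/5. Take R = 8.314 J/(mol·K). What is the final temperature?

P₁ = nRT₁/V₁ = 3.39×8.314×260/2.67 = 2740 kPa.
Adiabatic: T₂/T₁ = (P₂/P₁)^((γ−1)/γ) ⇒ T₂ = 260×(0.565)^0.286 = 221 K; V₂ = 4.02 L.

221 K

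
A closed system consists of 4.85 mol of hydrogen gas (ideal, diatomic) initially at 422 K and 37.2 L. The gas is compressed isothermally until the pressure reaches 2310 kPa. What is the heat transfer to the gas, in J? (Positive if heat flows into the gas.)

P₁ = nRT₁/V₁ = 4.85×8.314×422/37.2 = 457 kPa.
Isothermal: T stays 422 K; PV = const ⇒ V₂ = 7.37 L, P₂ = 2310 kPa.
ΔU = 0 (ideal gas, T constant).
W = nRT ln(V₂/V₁) = 4.85×8.314×422×ln(0.198) = -27600 J.
Q = ΔU + W = -27600 J.

-27600 J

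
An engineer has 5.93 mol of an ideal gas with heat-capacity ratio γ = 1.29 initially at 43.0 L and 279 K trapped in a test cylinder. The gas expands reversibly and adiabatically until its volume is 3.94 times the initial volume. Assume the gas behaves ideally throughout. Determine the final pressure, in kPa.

54.6 kPa

P₁ = nRT₁/V₁ = 5.93×8.314×279/43.0 = 320 kPa.
Adiabatic: TV^(γ−1) = const ⇒ T₂ = 279×(0.254)^0.290 = 187 K; PV^γ = const ⇒ P₂ = 54.6 kPa.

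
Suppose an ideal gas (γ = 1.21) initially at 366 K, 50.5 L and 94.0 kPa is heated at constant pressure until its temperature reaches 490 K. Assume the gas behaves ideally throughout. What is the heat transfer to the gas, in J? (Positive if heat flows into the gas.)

n = P₁V₁/(RT₁) = 94.0×50.5/(8.314×366) = 1.56 mol.
Isobaric: P stays 94.0 kPa; V/T = const ⇒ T₂ = 490 K, V₂ = 67.6 L.
W = PΔV = 94.0×(67.6−50.5) kPa·L = 1610 J.
ΔU = nCvΔT = 1.56×39.6×(490−366) = 7660 J.
Q = ΔU + W = nCpΔT = 9270 J.

9270 J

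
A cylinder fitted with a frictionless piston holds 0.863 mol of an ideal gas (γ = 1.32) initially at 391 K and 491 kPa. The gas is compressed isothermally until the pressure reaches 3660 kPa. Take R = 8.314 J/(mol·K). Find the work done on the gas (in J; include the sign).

5640 J

V₁ = nRT₁/P₁ = 0.863×8.314×391/491 = 5.71 L.
Isothermal: T stays 391 K; PV = const ⇒ V₂ = 0.767 L, P₂ = 3660 kPa.
W = nRT ln(V₂/V₁) = 0.863×8.314×391×ln(0.134) = -5640 J.
Work done on the gas = −W_by = 5640 J.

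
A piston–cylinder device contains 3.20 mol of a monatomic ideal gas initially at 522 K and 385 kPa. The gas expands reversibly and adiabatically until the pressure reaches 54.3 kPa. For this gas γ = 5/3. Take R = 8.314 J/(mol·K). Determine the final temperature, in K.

V₁ = nRT₁/P₁ = 3.20×8.314×522/385 = 36.1 L.
Adiabatic: T₂/T₁ = (P₂/P₁)^((γ−1)/γ) ⇒ T₂ = 522×(0.141)^0.400 = 238 K; V₂ = 117 L.

238 K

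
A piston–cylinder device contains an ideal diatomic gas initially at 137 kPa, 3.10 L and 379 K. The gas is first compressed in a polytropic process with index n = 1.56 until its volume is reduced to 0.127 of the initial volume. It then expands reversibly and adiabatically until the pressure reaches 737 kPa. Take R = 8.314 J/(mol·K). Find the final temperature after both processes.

776 K

n = P₁V₁/(RT₁) = 137×3.10/(8.314×379) = 0.135 mol.
Step 1 — Polytropic n=1.56: T₂ = T₁(V₁/V₂)^(n−1) = 379×(7.87)^0.56 = 1200 K; P₂ = P₁(V₁/V₂)^n = 3430 kPa.
W = (P₁V₁−P₂V₂)/(n−1) = (137×3.10−3430×0.394)/0.56 = -1650 J.
ΔU = nCvΔT = 0.135×20.8×(1200−379) = 2310 J.
Q = ΔU + W = 660 J.
State after step 1: P = 3430 kPa, V = 0.394 L, T = 1200 K.
Step 2 — Adiabatic: T₂/T₁ = (P₂/P₁)^((γ−1)/γ) ⇒ T₂ = 1200×(0.215)^0.286 = 776 K; V₂ = 1.18 L.
ΔU = nCvΔT = 0.135×20.8×(776−1200) = -1200 J.
Q = 0 for an adiabatic process, so W = −ΔU = 1200 J.
Net over both steps: W = -452 J, Q = 660 J, ΔU = 1110 J.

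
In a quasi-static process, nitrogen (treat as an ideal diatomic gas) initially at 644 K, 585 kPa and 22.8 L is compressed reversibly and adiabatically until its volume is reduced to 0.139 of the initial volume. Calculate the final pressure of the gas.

9270 kPa

Adiabatic: TV^(γ−1) = const ⇒ T₂ = 644×(7.19)^0.400 = 1420 K; PV^γ = const ⇒ P₂ = 9270 kPa.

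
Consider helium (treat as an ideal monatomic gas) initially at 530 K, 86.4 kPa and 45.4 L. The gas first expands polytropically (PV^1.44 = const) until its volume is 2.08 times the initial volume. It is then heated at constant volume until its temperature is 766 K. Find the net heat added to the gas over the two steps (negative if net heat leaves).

n = P₁V₁/(RT₁) = 86.4×45.4/(8.314×530) = 0.890 mol.
Step 1 — Polytropic n=1.44: T₂ = T₁(V₁/V₂)^(n−1) = 530×(0.481)^0.44 = 384 K; P₂ = P₁(V₁/V₂)^n = 30.1 kPa.
W = (P₁V₁−P₂V₂)/(n−1) = (86.4×45.4−30.1×94.4)/0.44 = 2460 J.
ΔU = nCvΔT = 0.890×12.5×(384−530) = -1620 J.
Q = ΔU + W = 835 J.
State after step 1: P = 30.1 kPa, V = 94.4 L, T = 384 K.
Step 2 — Isochoric: V stays 94.4 L; P/T = const ⇒ T₂ = 766 K, P₂ = 60.0 kPa.
W = 0 (no volume change).
ΔU = nCvΔT = 0.890×12.5×(766−384) = 4240 J.
Q = ΔU = 4240 J.
Net over both steps: W = 2460 J, Q = 5080 J, ΔU = 2620 J.

5080 J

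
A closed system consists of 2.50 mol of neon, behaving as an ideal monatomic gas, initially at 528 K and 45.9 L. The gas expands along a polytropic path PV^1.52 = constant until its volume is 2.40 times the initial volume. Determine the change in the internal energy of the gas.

P₁ = nRT₁/V₁ = 2.50×8.314×528/45.9 = 239 kPa.
Polytropic n=1.52: T₂ = T₁(V₁/V₂)^(n−1) = 528×(0.417)^0.52 = 335 K; P₂ = P₁(V₁/V₂)^n = 63.2 kPa.
For an ideal gas ΔU = nCvΔT with Cv = (3/2)R = 12.5 J/(mol·K).
ΔU = 2.50×12.5×(335−528) = -6020 J.

-6020 J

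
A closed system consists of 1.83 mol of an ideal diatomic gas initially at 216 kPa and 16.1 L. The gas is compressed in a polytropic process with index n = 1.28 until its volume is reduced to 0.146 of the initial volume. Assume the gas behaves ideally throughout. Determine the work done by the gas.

T₁ = P₁V₁/(nR) = 216×16.1/(1.83×8.314) = 229 K.
Polytropic n=1.28: T₂ = T₁(V₁/V₂)^(n−1) = 229×(6.85)^0.28 = 392 K; P₂ = P₁(V₁/V₂)^n = 2540 kPa.
W = (P₁V₁−P₂V₂)/(n−1) = (216×16.1−2540×2.35)/0.28 = -8870 J.

-8870 J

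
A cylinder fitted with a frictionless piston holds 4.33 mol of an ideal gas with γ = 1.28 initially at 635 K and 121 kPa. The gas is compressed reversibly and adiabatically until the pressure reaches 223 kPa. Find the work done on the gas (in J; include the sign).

V₁ = nRT₁/P₁ = 4.33×8.314×635/121 = 189 L.
Adiabatic: T₂/T₁ = (P₂/P₁)^((γ−1)/γ) ⇒ T₂ = 635×(1.84)^0.219 = 726 K; V₂ = 117 L.
ΔU = nCvΔT = 4.33×29.7×(726−635) = 11700 J.
Q = 0 for an adiabatic process, so W = −ΔU = -11700 J.
Work done on the gas = −W_by = 11700 J.

11700 J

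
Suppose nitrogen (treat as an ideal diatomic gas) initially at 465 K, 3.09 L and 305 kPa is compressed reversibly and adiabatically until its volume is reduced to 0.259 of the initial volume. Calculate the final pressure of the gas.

2020 kPa

Adiabatic: TV^(γ−1) = const ⇒ T₂ = 465×(3.86)^0.400 = 798 K; PV^γ = const ⇒ P₂ = 2020 kPa.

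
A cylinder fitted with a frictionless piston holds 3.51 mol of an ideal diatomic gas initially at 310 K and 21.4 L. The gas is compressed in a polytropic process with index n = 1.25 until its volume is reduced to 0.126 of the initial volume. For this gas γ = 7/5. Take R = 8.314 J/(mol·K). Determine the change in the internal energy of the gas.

15300 J

P₁ = nRT₁/V₁ = 3.51×8.314×310/21.4 = 423 kPa.
Polytropic n=1.25: T₂ = T₁(V₁/V₂)^(n−1) = 310×(7.94)^0.25 = 520 K; P₂ = P₁(V₁/V₂)^n = 5630 kPa.
For an ideal gas ΔU = nCvΔT with Cv = (5/2)R = 20.8 J/(mol·K).
ΔU = 3.51×20.8×(520−310) = 15300 J.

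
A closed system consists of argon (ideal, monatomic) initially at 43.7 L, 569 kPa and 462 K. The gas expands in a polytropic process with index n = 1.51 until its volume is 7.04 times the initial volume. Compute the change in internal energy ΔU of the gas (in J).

-23500 J

n = P₁V₁/(RT₁) = 569×43.7/(8.314×462) = 6.47 mol.
Polytropic n=1.51: T₂ = T₁(V₁/V₂)^(n−1) = 462×(0.142)^0.51 = 171 K; P₂ = P₁(V₁/V₂)^n = 29.9 kPa.
For an ideal gas ΔU = nCvΔT with Cv = (3/2)R = 12.5 J/(mol·K).
ΔU = 6.47×12.5×(171−462) = -23500 J.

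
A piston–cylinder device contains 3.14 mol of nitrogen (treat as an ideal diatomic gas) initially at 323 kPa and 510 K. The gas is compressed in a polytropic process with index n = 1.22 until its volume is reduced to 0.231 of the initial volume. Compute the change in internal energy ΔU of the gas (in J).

12700 J

V₁ = nRT₁/P₁ = 3.14×8.314×510/323 = 41.2 L.
Polytropic n=1.22: T₂ = T₁(V₁/V₂)^(n−1) = 510×(4.33)^0.22 = 704 K; P₂ = P₁(V₁/V₂)^n = 1930 kPa.
For an ideal gas ΔU = nCvΔT with Cv = (5/2)R = 20.8 J/(mol·K).
ΔU = 3.14×20.8×(704−510) = 12700 J.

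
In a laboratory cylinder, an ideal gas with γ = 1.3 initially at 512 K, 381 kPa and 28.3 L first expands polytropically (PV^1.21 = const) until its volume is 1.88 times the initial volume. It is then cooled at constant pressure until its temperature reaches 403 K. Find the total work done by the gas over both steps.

5420 J

n = P₁V₁/(RT₁) = 381×28.3/(8.314×512) = 2.53 mol.
Step 1 — Polytropic n=1.21: T₂ = T₁(V₁/V₂)^(n−1) = 512×(0.532)^0.21 = 448 K; P₂ = P₁(V₁/V₂)^n = 177 kPa.
W = (P₁V₁−P₂V₂)/(n−1) = (381×28.3−177×53.2)/0.21 = 6370 J.
ΔU = nCvΔT = 2.53×27.7×(448−512) = -4460 J.
Q = ΔU + W = 1910 J.
State after step 1: P = 177 kPa, V = 53.2 L, T = 448 K.
Step 2 — Isobaric: P stays 177 kPa; V/T = const ⇒ T₂ = 403 K, V₂ = 47.8 L.
W = PΔV = 177×(47.8−53.2) kPa·L = -957 J.
ΔU = nCvΔT = 2.53×27.7×(403−448) = -3190 J.
Q = ΔU + W = nCpΔT = -4150 J.
Net over both steps: W = 5420 J, Q = -2230 J, ΔU = -7650 J.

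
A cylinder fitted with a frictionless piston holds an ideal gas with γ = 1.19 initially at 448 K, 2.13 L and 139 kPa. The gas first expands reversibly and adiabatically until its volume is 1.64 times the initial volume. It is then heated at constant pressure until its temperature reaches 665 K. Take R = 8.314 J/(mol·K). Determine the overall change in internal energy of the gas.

755 J

n = P₁V₁/(RT₁) = 139×2.13/(8.314×448) = 0.0795 mol.
Step 1 — Adiabatic: TV^(γ−1) = const ⇒ T₂ = 448×(0.610)^0.190 = 408 K; PV^γ = const ⇒ P₂ = 77.2 kPa.
ΔU = nCvΔT = 0.0795×43.8×(408−448) = -140 J.
Q = 0 for an adiabatic process, so W = −ΔU = 140 J.
State after step 1: P = 77.2 kPa, V = 3.49 L, T = 408 K.
Step 2 — Isobaric: P stays 77.2 kPa; V/T = const ⇒ T₂ = 665 K, V₂ = 5.70 L.
W = PΔV = 77.2×(5.70−3.49) kPa·L = 170 J.
ΔU = nCvΔT = 0.0795×43.8×(665−408) = 895 J.
Q = ΔU + W = nCpΔT = 1060 J.
Net over both steps: W = 310 J, Q = 1060 J, ΔU = 755 J.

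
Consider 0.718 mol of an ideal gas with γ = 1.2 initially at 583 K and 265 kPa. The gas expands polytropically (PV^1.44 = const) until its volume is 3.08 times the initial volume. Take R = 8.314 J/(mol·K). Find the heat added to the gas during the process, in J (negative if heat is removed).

V₁ = nRT₁/P₁ = 0.718×8.314×583/265 = 13.1 L.
Polytropic n=1.44: T₂ = T₁(V₁/V₂)^(n−1) = 583×(0.325)^0.44 = 355 K; P₂ = P₁(V₁/V₂)^n = 52.4 kPa.
W = (P₁V₁−P₂V₂)/(n−1) = (265×13.1−52.4×40.4)/0.44 = 3090 J.
ΔU = nCvΔT = 0.718×41.6×(355−583) = -6790 J.
Q = ΔU + W = -3710 J.

-3710 J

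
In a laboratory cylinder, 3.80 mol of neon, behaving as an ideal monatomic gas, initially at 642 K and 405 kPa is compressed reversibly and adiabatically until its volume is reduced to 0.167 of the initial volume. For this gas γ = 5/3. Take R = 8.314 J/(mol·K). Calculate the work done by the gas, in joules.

-69900 J

V₁ = nRT₁/P₁ = 3.80×8.314×642/405 = 50.1 L.
Adiabatic: TV^(γ−1) = const ⇒ T₂ = 642×(5.99)^0.667 = 2120 K; PV^γ = const ⇒ P₂ = 8000 kPa.
ΔU = nCvΔT = 3.80×12.5×(2120−642) = 69900 J.
Q = 0 for an adiabatic process, so W = −ΔU = -69900 J.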